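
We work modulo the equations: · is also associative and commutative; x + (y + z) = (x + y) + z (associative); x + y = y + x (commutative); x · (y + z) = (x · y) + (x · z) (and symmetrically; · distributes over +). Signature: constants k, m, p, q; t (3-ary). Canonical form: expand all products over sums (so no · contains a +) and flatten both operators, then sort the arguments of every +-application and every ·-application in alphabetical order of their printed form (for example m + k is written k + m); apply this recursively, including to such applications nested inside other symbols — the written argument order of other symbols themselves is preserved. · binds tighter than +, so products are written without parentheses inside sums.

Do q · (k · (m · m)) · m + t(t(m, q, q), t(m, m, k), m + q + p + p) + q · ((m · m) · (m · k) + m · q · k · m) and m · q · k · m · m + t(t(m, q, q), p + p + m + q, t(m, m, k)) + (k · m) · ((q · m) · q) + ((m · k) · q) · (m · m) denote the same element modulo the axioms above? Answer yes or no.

Left:  q · (k · (m · m)) · m + t(t(m, q, q), t(m, m, k), m + q + p + p) + q · ((m · m) · (m · k) + m · q · k · m)
  Expand:  k · m · m · m · q + t(t(m, q, q), t(m, m, k), m + p + p + q) + k · m · m · m · q + k · m · m · q · q
  Order the arguments:  k · m · m · m · q + k · m · m · m · q + k · m · m · q · q + t(t(m, q, q), t(m, m, k), m + p + p + q)
Right:  m · q · k · m · m + t(t(m, q, q), p + p + m + q, t(m, m, k)) + (k · m) · ((q · m) · q) + ((m · k) · q) · (m · m)
  Merge nested applications:  k · m · m · m · q + t(t(m, q, q), m + p + p + q, t(m, m, k)) + k · m · m · q · q + k · m · m · m · q
  Sort:  k · m · m · m · q + k · m · m · m · q + k · m · m · q · q + t(t(m, q, q), m + p + p + q, t(m, m, k))

Answer: no — k · m · m · m · q + k · m · m · m · q + k · m · m · q · q + t(t(m, q, q), t(m, m, k), m + p + p + q) vs k · m · m · m · q + k · m · m · m · q + k · m · m · q · q + t(t(m, q, q), m + p + p + q, t(m, m, k))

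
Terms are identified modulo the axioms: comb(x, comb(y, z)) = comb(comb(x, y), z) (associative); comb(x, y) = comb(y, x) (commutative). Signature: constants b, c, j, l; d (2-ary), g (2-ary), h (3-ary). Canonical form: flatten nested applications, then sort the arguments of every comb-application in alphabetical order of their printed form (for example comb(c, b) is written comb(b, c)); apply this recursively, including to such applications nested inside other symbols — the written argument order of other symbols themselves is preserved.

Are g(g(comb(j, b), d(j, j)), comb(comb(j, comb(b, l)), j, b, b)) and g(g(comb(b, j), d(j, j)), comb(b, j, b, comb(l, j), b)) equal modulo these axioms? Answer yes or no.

Left:  g(g(comb(j, b), d(j, j)), comb(comb(j, comb(b, l)), j, b, b))
  Descend into:  comb(comb(j, comb(b, l)), j, b, b)
  Merge nested applications:  comb(j, b, l, j, b, b)
  Sort arguments:  comb(b, b, b, j, j, l)
  Put back:  g(g(comb(b, j), d(j, j)), comb(b, b, b, j, j, l))
Right:  g(g(comb(b, j), d(j, j)), comb(b, j, b, comb(l, j), b))
  Descend into:  comb(b, j, b, comb(l, j), b)
  Flatten:  comb(b, j, b, l, j, b)
  Sort:  comb(b, b, b, j, j, l)
  Reassemble:  g(g(comb(b, j), d(j, j)), comb(b, b, b, j, j, l))

Answer: yes — both canonical forms are g(g(comb(b, j), d(j, j)), comb(b, b, b, j, j, l))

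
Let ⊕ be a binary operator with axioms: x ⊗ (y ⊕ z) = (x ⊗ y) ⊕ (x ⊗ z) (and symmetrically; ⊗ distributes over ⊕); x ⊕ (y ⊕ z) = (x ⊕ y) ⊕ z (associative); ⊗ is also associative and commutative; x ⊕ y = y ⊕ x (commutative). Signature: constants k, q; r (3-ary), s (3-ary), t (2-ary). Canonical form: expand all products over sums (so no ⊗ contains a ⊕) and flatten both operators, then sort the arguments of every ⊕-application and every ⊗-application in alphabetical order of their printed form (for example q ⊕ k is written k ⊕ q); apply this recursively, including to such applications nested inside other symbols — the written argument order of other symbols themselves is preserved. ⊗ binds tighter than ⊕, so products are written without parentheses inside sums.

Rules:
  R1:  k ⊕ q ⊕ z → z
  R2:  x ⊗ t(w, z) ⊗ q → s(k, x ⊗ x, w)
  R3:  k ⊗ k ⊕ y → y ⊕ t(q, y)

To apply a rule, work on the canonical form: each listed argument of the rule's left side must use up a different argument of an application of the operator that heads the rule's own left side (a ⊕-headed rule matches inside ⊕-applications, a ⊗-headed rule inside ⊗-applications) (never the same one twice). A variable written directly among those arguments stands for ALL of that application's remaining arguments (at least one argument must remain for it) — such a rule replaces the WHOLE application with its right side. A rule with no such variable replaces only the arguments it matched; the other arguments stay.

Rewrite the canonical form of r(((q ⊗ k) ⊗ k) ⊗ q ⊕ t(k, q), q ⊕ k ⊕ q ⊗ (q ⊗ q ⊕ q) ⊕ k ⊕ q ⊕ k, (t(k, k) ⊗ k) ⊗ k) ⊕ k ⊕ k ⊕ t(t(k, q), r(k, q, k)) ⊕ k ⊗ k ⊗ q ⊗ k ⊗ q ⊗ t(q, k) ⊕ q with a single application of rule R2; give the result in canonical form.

Answer: k ⊕ k ⊕ q ⊕ r(k ⊗ k ⊗ q ⊗ q ⊕ t(k, q), k ⊕ k ⊕ k ⊕ q ⊕ q ⊕ q ⊗ q ⊕ q ⊗ q ⊗ q, k ⊗ k ⊗ t(k, k)) ⊕ s(k, k ⊗ k ⊗ k ⊗ k ⊗ k ⊗ k ⊗ q ⊗ q, q) ⊕ t(t(k, q), r(k, q, k))

Derivation:
Canonical form:  k ⊕ k ⊕ k ⊗ k ⊗ k ⊗ q ⊗ q ⊗ t(q, k) ⊕ q ⊕ r(k ⊗ k ⊗ q ⊗ q ⊕ t(k, q), k ⊕ k ⊕ k ⊕ q ⊕ q ⊕ q ⊗ q ⊕ q ⊗ q ⊗ q, k ⊗ k ⊗ t(k, k)) ⊕ t(t(k, q), r(k, q, k))
R2 matches:  uses q, t(q, k);  w := q, x := k ⊗ k ⊗ k ⊗ q, z := k
The variable takes the whole remainder — replace the entire application.
New term:  k ⊕ k ⊕ q ⊕ r(k ⊗ k ⊗ q ⊗ q ⊕ t(k, q), k ⊕ k ⊕ k ⊕ q ⊕ q ⊕ q ⊗ q ⊕ q ⊗ q ⊗ q, k ⊗ k ⊗ t(k, k)) ⊕ s(k, k ⊗ k ⊗ k ⊗ k ⊗ k ⊗ k ⊗ q ⊗ q, q) ⊕ t(t(k, q), r(k, q, k))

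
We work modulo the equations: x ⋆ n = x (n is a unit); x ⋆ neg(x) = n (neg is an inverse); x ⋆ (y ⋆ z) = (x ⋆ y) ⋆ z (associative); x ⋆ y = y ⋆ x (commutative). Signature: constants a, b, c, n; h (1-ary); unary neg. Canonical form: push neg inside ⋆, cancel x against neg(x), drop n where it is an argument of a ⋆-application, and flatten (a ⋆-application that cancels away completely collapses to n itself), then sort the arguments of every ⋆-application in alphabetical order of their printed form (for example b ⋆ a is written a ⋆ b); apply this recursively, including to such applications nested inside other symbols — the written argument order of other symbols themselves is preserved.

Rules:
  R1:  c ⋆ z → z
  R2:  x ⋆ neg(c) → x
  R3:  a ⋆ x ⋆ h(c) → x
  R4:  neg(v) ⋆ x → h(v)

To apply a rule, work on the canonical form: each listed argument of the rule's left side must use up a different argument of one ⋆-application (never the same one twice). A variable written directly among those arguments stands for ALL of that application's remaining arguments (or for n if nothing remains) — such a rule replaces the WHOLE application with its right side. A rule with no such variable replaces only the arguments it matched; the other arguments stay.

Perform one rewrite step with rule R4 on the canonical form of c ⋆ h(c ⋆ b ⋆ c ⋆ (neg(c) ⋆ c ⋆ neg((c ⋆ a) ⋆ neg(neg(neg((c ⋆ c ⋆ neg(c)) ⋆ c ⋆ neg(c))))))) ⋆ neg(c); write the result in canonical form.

Answer: h(h(a))

Derivation:
Canonical form:  h(b ⋆ c ⋆ c ⋆ neg(a))
R4 matches:  uses neg(a);  v := a, x := b ⋆ c ⋆ c
The extension variable absorbs all remaining arguments, so the whole application is rewritten.
New term:  h(h(a))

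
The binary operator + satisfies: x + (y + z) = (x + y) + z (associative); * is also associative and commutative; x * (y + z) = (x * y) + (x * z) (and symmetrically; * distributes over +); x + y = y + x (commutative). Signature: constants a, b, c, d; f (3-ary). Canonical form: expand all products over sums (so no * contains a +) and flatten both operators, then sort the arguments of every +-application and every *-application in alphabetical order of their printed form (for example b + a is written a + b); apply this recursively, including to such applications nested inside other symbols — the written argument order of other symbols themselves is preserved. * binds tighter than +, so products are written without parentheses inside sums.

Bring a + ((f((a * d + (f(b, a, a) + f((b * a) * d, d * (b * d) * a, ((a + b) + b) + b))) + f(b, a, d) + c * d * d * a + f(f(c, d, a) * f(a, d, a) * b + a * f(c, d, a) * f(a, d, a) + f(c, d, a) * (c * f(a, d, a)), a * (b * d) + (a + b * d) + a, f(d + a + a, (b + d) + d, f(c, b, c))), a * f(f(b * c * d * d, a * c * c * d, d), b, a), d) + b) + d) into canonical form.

Flatten:  a + f(a * c * d * d + a * d + f(a * b * d, a * b * d * d, a + b + b + b) + f(a * f(a, d, a) * f(c, d, a) + b * f(a, d, a) * f(c, d, a) + c * f(a, d, a) * f(c, d, a), a + a + a * b * d + b * d, f(a + a + d, b + d + d, f(c, b, c))) + f(b, a, a) + f(b, a, d), a * f(f(b * c * d * d, a * c * c * d, d), b, a), d) + b + d
Order the arguments:  a + b + d + f(a * c * d * d + a * d + f(a * b * d, a * b * d * d, a + b + b + b) + f(a * f(a, d, a) * f(c, d, a) + b * f(a, d, a) * f(c, d, a) + c * f(a, d, a) * f(c, d, a), a + a + a * b * d + b * d, f(a + a + d, b + d + d, f(c, b, c))) + f(b, a, a) + f(b, a, d), a * f(f(b * c * d * d, a * c * c * d, d), b, a), d)

Answer: a + b + d + f(a * c * d * d + a * d + f(a * b * d, a * b * d * d, a + b + b + b) + f(a * f(a, d, a) * f(c, d, a) + b * f(a, d, a) * f(c, d, a) + c * f(a, d, a) * f(c, d, a), a + a + a * b * d + b * d, f(a + a + d, b + d + d, f(c, b, c))) + f(b, a, a) + f(b, a, d), a * f(f(b * c * d * d, a * c * c * d, d), b, a), d)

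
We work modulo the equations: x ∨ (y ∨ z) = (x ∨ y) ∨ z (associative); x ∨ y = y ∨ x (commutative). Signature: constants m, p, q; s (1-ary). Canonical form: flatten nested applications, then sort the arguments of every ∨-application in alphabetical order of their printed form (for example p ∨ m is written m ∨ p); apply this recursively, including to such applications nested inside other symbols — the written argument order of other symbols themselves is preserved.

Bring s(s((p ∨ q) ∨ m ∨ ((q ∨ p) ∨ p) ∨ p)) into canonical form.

Descend into:  (p ∨ q) ∨ m ∨ ((q ∨ p) ∨ p) ∨ p
Flatten:  p ∨ q ∨ m ∨ q ∨ p ∨ p ∨ p
Order the arguments:  m ∨ p ∨ p ∨ p ∨ p ∨ q ∨ q
Reassemble:  s(s(m ∨ p ∨ p ∨ p ∨ p ∨ q ∨ q))

Answer: s(s(m ∨ p ∨ p ∨ p ∨ p ∨ q ∨ q))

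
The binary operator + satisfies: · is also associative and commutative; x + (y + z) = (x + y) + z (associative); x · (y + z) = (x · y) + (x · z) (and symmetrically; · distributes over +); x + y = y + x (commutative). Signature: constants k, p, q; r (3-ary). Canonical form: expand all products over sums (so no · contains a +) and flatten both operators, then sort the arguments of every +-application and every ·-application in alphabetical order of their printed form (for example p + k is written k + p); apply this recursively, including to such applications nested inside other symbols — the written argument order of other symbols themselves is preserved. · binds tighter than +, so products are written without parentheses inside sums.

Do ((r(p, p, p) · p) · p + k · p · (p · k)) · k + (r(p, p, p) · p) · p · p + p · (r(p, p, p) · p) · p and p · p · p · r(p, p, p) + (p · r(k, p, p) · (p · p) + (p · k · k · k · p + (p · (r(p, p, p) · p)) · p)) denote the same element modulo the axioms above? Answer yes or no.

Answer: no — k · k · k · p · p + k · p · p · r(p, p, p) + p · p · p · r(p, p, p) + p · p · p · r(p, p, p) vs k · k · k · p · p + p · p · p · r(k, p, p) + p · p · p · r(p, p, p) + p · p · p · r(p, p, p)

Derivation:
Left:  ((r(p, p, p) · p) · p + k · p · (p · k)) · k + (r(p, p, p) · p) · p · p + p · (r(p, p, p) · p) · p
  Expand:  k · p · p · r(p, p, p) + k · k · k · p · p + p · p · p · r(p, p, p) + p · p · p · r(p, p, p)
  Sort arguments:  k · k · k · p · p + k · p · p · r(p, p, p) + p · p · p · r(p, p, p) + p · p · p · r(p, p, p)
Right:  p · p · p · r(p, p, p) + (p · r(k, p, p) · (p · p) + (p · k · k · k · p + (p · (r(p, p, p) · p)) · p))
  Flatten:  p · p · p · r(p, p, p) + p · p · p · r(k, p, p) + k · k · k · p · p + p · p · p · r(p, p, p)
  Sort:  k · k · k · p · p + p · p · p · r(k, p, p) + p · p · p · r(p, p, p) + p · p · p · r(p, p, p)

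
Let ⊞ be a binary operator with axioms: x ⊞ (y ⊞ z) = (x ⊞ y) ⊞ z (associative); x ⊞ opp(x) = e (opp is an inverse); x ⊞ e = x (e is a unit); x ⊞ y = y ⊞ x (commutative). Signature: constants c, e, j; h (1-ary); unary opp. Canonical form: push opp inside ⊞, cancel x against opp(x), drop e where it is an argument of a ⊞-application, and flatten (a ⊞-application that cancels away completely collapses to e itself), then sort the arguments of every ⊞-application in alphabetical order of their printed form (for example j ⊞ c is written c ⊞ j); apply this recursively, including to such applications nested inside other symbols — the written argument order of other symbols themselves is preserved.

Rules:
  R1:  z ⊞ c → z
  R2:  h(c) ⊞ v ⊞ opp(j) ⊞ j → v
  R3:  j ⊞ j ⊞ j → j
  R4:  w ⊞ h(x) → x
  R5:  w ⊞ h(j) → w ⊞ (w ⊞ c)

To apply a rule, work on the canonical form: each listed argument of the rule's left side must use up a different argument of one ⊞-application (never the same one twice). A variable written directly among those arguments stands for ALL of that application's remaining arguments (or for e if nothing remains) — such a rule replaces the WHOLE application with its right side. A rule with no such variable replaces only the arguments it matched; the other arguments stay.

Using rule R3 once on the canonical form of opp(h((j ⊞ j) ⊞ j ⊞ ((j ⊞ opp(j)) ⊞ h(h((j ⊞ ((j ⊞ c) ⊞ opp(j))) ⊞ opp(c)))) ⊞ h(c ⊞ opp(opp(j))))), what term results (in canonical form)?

Canonical form:  opp(h(h(c ⊞ j) ⊞ h(h(j)) ⊞ j ⊞ j ⊞ j))
R3 matches:  uses j, j, j
Result:  opp(h(h(c ⊞ j) ⊞ h(h(j)) ⊞ j))

Answer: opp(h(h(c ⊞ j) ⊞ h(h(j)) ⊞ j))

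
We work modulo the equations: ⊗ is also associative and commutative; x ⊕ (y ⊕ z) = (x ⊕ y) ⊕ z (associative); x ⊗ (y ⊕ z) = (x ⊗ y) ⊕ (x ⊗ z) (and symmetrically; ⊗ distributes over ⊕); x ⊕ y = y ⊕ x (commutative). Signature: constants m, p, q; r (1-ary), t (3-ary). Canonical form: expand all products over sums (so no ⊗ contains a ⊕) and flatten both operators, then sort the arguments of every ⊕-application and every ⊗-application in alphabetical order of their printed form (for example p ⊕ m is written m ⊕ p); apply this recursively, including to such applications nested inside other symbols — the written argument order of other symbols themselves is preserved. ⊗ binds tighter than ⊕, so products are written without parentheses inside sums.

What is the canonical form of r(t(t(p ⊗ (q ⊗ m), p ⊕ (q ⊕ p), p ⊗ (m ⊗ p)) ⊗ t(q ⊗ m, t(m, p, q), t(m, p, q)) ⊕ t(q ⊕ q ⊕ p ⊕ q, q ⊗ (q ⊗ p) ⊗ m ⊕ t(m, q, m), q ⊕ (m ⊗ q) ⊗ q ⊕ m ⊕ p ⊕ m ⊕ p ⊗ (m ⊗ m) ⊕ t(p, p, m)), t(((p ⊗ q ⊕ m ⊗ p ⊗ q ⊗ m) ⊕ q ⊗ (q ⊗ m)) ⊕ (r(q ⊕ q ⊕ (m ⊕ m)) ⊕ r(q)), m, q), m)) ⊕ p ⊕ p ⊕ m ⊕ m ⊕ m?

Answer: m ⊕ m ⊕ m ⊕ p ⊕ p ⊕ r(t(t(m ⊗ p ⊗ q, p ⊕ p ⊕ q, m ⊗ p ⊗ p) ⊗ t(m ⊗ q, t(m, p, q), t(m, p, q)) ⊕ t(p ⊕ q ⊕ q ⊕ q, m ⊗ p ⊗ q ⊗ q ⊕ t(m, q, m), m ⊕ m ⊕ m ⊗ m ⊗ p ⊕ m ⊗ q ⊗ q ⊕ p ⊕ q ⊕ t(p, p, m)), t(m ⊗ m ⊗ p ⊗ q ⊕ m ⊗ q ⊗ q ⊕ p ⊗ q ⊕ r(m ⊕ m ⊕ q ⊕ q) ⊕ r(q), m, q), m))

Derivation:
Un-nest:  r(t(t(m ⊗ p ⊗ q, p ⊕ p ⊕ q, m ⊗ p ⊗ p) ⊗ t(m ⊗ q, t(m, p, q), t(m, p, q)) ⊕ t(p ⊕ q ⊕ q ⊕ q, m ⊗ p ⊗ q ⊗ q ⊕ t(m, q, m), m ⊕ m ⊕ m ⊗ m ⊗ p ⊕ m ⊗ q ⊗ q ⊕ p ⊕ q ⊕ t(p, p, m)), t(m ⊗ m ⊗ p ⊗ q ⊕ m ⊗ q ⊗ q ⊕ p ⊗ q ⊕ r(m ⊕ m ⊕ q ⊕ q) ⊕ r(q), m, q), m)) ⊕ p ⊕ p ⊕ m ⊕ m ⊕ m
Order the arguments:  m ⊕ m ⊕ m ⊕ p ⊕ p ⊕ r(t(t(m ⊗ p ⊗ q, p ⊕ p ⊕ q, m ⊗ p ⊗ p) ⊗ t(m ⊗ q, t(m, p, q), t(m, p, q)) ⊕ t(p ⊕ q ⊕ q ⊕ q, m ⊗ p ⊗ q ⊗ q ⊕ t(m, q, m), m ⊕ m ⊕ m ⊗ m ⊗ p ⊕ m ⊗ q ⊗ q ⊕ p ⊕ q ⊕ t(p, p, m)), t(m ⊗ m ⊗ p ⊗ q ⊕ m ⊗ q ⊗ q ⊕ p ⊗ q ⊕ r(m ⊕ m ⊕ q ⊕ q) ⊕ r(q), m, q), m))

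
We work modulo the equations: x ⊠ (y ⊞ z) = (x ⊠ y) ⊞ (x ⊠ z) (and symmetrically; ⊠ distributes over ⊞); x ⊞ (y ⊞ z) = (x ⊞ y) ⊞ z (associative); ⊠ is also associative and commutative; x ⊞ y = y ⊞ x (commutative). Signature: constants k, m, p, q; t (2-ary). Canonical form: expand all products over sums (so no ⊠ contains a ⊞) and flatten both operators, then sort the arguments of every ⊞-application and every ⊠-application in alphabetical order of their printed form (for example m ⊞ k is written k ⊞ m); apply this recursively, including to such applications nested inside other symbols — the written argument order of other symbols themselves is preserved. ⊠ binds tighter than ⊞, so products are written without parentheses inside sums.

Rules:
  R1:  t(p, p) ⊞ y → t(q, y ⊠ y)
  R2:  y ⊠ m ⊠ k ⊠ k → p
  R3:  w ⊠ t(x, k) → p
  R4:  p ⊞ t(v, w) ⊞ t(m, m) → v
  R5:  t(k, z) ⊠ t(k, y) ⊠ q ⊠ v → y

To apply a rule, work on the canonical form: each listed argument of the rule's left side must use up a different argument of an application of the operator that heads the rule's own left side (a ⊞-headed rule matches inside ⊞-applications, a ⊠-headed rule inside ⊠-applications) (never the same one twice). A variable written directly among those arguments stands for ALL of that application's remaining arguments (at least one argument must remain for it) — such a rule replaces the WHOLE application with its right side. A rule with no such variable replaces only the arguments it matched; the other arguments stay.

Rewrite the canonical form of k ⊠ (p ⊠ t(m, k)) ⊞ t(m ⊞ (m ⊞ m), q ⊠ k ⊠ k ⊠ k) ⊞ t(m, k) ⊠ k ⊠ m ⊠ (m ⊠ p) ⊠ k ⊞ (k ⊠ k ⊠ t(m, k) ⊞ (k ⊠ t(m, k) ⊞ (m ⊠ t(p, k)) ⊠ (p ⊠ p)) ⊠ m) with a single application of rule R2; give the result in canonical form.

Canonical form:  k ⊠ k ⊠ m ⊠ m ⊠ p ⊠ t(m, k) ⊞ k ⊠ k ⊠ t(m, k) ⊞ k ⊠ m ⊠ t(m, k) ⊞ k ⊠ p ⊠ t(m, k) ⊞ m ⊠ m ⊠ p ⊠ p ⊠ t(p, k) ⊞ t(m ⊞ m ⊞ m, k ⊠ k ⊠ k ⊠ q)
Match R2:  consume k, k, m;  y := m ⊠ p ⊠ t(m, k)
Every leftover argument binds to the variable; the entire application is replaced.
New term:  k ⊠ k ⊠ t(m, k) ⊞ k ⊠ m ⊠ t(m, k) ⊞ k ⊠ p ⊠ t(m, k) ⊞ m ⊠ m ⊠ p ⊠ p ⊠ t(p, k) ⊞ p ⊞ t(m ⊞ m ⊞ m, k ⊠ k ⊠ k ⊠ q)

Answer: k ⊠ k ⊠ t(m, k) ⊞ k ⊠ m ⊠ t(m, k) ⊞ k ⊠ p ⊠ t(m, k) ⊞ m ⊠ m ⊠ p ⊠ p ⊠ t(p, k) ⊞ p ⊞ t(m ⊞ m ⊞ m, k ⊠ k ⊠ k ⊠ q)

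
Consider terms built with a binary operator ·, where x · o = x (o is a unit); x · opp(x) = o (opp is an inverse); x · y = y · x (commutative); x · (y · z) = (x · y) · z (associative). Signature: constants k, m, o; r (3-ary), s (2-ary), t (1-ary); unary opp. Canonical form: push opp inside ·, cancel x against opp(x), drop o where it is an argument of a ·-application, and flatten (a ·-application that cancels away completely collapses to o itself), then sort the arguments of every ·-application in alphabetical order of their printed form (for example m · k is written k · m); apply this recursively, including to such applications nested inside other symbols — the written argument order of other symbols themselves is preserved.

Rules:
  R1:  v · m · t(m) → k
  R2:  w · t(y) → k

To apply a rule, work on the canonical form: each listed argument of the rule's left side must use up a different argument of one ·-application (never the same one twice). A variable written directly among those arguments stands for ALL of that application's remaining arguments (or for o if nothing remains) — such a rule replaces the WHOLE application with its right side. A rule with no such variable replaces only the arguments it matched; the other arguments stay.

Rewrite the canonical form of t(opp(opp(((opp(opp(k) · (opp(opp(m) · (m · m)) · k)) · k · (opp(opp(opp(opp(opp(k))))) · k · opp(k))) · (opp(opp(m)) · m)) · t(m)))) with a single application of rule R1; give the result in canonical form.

Canonical form:  t(m · m · m · t(m))
R1 matches:  uses m, t(m);  v := m · m
The variable takes the whole remainder — replace the entire application.
New term:  t(k)

Answer: t(k)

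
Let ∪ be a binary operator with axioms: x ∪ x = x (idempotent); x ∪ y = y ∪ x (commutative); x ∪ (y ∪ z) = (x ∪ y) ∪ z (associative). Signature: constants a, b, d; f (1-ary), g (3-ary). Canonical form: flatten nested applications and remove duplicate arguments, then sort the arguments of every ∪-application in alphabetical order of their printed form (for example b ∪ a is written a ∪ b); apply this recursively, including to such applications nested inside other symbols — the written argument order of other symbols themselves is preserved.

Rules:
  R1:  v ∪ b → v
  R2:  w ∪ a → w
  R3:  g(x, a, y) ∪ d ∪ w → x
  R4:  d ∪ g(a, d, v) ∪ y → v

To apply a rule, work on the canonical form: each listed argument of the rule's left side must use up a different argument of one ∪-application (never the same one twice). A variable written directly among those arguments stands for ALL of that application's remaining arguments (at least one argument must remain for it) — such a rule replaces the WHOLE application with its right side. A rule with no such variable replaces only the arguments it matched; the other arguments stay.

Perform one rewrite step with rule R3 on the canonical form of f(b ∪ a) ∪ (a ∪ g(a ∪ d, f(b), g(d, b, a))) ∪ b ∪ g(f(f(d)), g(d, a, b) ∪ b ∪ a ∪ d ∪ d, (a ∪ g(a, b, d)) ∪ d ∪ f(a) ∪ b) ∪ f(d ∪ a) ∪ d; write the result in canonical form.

Canonical form:  a ∪ b ∪ d ∪ f(a ∪ b) ∪ f(a ∪ d) ∪ g(a ∪ d, f(b), g(d, b, a)) ∪ g(f(f(d)), a ∪ b ∪ d ∪ g(d, a, b), a ∪ b ∪ d ∪ f(a) ∪ g(a, b, d))
Match R3:  consume d, g(d, a, b);  w := a ∪ b, x := d, y := b
Every leftover argument binds to the variable; the entire application is replaced.
Result:  a ∪ b ∪ d ∪ f(a ∪ b) ∪ f(a ∪ d) ∪ g(a ∪ d, f(b), g(d, b, a)) ∪ g(f(f(d)), d, a ∪ b ∪ d ∪ f(a) ∪ g(a, b, d))

Answer: a ∪ b ∪ d ∪ f(a ∪ b) ∪ f(a ∪ d) ∪ g(a ∪ d, f(b), g(d, b, a)) ∪ g(f(f(d)), d, a ∪ b ∪ d ∪ f(a) ∪ g(a, b, d))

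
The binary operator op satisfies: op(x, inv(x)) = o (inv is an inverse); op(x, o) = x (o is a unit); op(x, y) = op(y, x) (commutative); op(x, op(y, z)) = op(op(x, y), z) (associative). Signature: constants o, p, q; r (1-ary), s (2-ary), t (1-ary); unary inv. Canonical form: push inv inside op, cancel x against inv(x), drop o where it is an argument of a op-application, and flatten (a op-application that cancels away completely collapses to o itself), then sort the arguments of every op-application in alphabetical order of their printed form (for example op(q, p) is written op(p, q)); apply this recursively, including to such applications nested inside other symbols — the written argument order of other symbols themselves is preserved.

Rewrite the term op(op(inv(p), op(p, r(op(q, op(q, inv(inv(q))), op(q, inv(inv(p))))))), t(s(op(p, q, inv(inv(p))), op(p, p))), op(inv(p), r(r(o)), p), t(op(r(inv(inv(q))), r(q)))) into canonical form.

Answer: op(r(op(p, q, q, q, q)), r(r(o)), t(op(r(q), r(q))), t(s(op(p, p, q), op(p, p))))

Derivation:
Push inv inside:  distribute inv over op and collapse double inv
Inverses cancel:  p cancels
Combine occurrences:  op(r(op(p, q, q, q, q)), t(s(op(p, p, q), op(p, p))), r(r(o)), t(op(r(q), r(q))))
Sort:  op(r(op(p, q, q, q, q)), r(r(o)), t(op(r(q), r(q))), t(s(op(p, p, q), op(p, p))))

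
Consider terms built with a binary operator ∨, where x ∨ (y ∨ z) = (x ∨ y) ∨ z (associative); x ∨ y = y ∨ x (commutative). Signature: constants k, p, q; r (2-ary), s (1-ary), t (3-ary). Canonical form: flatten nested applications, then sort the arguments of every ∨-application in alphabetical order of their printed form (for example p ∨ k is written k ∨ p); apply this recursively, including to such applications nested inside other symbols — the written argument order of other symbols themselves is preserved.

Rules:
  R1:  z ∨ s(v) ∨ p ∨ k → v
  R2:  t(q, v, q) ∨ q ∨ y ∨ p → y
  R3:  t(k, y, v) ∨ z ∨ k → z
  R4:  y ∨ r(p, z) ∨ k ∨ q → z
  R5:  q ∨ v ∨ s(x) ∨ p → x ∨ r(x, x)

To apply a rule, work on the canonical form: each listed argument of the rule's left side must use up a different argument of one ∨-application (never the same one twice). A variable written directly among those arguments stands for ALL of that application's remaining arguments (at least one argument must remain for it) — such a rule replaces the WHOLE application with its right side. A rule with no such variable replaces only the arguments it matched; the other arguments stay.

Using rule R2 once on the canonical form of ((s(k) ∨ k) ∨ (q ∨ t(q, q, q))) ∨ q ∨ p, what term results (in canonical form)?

Answer: k ∨ q ∨ s(k)

Derivation:
Canonical form:  k ∨ p ∨ q ∨ q ∨ s(k) ∨ t(q, q, q)
Match R2:  consume p, q, t(q, q, q);  v := q, y := k ∨ q ∨ s(k)
The variable takes the whole remainder — replace the entire application.
Result:  k ∨ q ∨ s(k)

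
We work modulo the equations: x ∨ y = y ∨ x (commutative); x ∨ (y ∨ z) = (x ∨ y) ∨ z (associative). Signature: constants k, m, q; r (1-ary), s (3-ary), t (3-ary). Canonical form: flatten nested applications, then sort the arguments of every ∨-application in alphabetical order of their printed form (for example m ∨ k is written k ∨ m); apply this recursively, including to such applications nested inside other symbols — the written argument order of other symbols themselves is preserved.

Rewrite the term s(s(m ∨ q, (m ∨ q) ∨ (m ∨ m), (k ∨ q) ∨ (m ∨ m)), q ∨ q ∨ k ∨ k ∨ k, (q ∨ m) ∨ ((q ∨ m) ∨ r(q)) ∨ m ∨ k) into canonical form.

Descend into:  (q ∨ m) ∨ ((q ∨ m) ∨ r(q)) ∨ m ∨ k
Merge nested applications:  q ∨ m ∨ q ∨ m ∨ r(q) ∨ m ∨ k
Sort arguments:  k ∨ m ∨ m ∨ m ∨ q ∨ q ∨ r(q)
Put back:  s(s(m ∨ q, m ∨ m ∨ m ∨ q, k ∨ m ∨ m ∨ q), k ∨ k ∨ k ∨ q ∨ q, k ∨ m ∨ m ∨ m ∨ q ∨ q ∨ r(q))

Answer: s(s(m ∨ q, m ∨ m ∨ m ∨ q, k ∨ m ∨ m ∨ q), k ∨ k ∨ k ∨ q ∨ q, k ∨ m ∨ m ∨ m ∨ q ∨ q ∨ r(q))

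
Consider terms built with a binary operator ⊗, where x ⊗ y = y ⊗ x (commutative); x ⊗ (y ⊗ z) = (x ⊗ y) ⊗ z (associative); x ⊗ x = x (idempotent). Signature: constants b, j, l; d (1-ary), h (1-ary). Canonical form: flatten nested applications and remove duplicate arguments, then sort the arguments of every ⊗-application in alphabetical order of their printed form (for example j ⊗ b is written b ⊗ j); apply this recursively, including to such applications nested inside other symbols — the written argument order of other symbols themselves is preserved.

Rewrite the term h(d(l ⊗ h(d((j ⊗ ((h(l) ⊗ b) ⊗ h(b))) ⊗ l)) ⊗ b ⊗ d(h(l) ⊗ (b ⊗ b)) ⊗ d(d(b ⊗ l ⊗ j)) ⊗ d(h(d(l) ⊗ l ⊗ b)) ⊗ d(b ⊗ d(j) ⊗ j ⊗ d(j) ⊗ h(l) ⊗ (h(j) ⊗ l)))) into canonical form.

Work inside:  l ⊗ h(d((j ⊗ ((h(l) ⊗ b) ⊗ h(b))) ⊗ l)) ⊗ b ⊗ d(h(l) ⊗ (b ⊗ b)) ⊗ d(d(b ⊗ l ⊗ j)) ⊗ d(h(d(l) ⊗ l ⊗ b)) ⊗ d(b ⊗ d(j) ⊗ j ⊗ d(j) ⊗ h(l) ⊗ (h(j) ⊗ l))
Inside:  h(d((j ⊗ ((h(l) ⊗ b) ⊗ h(b))) ⊗ l))  →  h(d(b ⊗ h(b) ⊗ h(l) ⊗ j ⊗ l))
Inside:  d(h(l) ⊗ (b ⊗ b))  →  d(b ⊗ h(l))
Canonicalize subterm:  d(d(b ⊗ l ⊗ j))  →  d(d(b ⊗ j ⊗ l))
Order the arguments:  b ⊗ d(b ⊗ d(j) ⊗ h(j) ⊗ h(l) ⊗ j ⊗ l) ⊗ d(b ⊗ h(l)) ⊗ d(d(b ⊗ j ⊗ l)) ⊗ d(h(b ⊗ d(l) ⊗ l)) ⊗ h(d(b ⊗ h(b) ⊗ h(l) ⊗ j ⊗ l)) ⊗ l
Put back:  h(d(b ⊗ d(b ⊗ d(j) ⊗ h(j) ⊗ h(l) ⊗ j ⊗ l) ⊗ d(b ⊗ h(l)) ⊗ d(d(b ⊗ j ⊗ l)) ⊗ d(h(b ⊗ d(l) ⊗ l)) ⊗ h(d(b ⊗ h(b) ⊗ h(l) ⊗ j ⊗ l)) ⊗ l))

Answer: h(d(b ⊗ d(b ⊗ d(j) ⊗ h(j) ⊗ h(l) ⊗ j ⊗ l) ⊗ d(b ⊗ h(l)) ⊗ d(d(b ⊗ j ⊗ l)) ⊗ d(h(b ⊗ d(l) ⊗ l)) ⊗ h(d(b ⊗ h(b) ⊗ h(l) ⊗ j ⊗ l)) ⊗ l))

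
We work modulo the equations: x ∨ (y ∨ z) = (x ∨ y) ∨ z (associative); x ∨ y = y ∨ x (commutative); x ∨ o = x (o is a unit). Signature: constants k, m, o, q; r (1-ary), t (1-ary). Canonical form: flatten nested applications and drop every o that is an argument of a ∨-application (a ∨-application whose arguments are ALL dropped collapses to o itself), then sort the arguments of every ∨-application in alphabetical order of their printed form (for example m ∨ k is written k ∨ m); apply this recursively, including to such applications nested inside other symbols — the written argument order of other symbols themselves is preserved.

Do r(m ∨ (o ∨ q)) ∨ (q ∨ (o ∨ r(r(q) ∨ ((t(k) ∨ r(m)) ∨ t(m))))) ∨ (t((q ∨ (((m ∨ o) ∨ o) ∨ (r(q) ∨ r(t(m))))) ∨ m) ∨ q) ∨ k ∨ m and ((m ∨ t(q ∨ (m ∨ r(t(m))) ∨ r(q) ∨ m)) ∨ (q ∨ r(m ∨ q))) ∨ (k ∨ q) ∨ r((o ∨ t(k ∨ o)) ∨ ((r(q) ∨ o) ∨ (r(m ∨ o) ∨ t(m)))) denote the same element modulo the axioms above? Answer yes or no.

Left:  r(m ∨ (o ∨ q)) ∨ (q ∨ (o ∨ r(r(q) ∨ ((t(k) ∨ r(m)) ∨ t(m))))) ∨ (t((q ∨ (((m ∨ o) ∨ o) ∨ (r(q) ∨ r(t(m))))) ∨ m) ∨ q) ∨ k ∨ m
  Flatten:  r(m ∨ (o ∨ q)) ∨ q ∨ o ∨ r(r(q) ∨ ((t(k) ∨ r(m)) ∨ t(m))) ∨ t((q ∨ (((m ∨ o) ∨ o) ∨ (r(q) ∨ r(t(m))))) ∨ m) ∨ q ∨ k ∨ m
  Inside:  r(m ∨ (o ∨ q))  →  r(m ∨ q)
  Simplify inside:  r(r(q) ∨ ((t(k) ∨ r(m)) ∨ t(m)))  →  r(r(m) ∨ r(q) ∨ t(k) ∨ t(m))
  Simplify inside:  t((q ∨ (((m ∨ o) ∨ o) ∨ (r(q) ∨ r(t(m))))) ∨ m)  →  t(m ∨ m ∨ q ∨ r(q) ∨ r(t(m)))
  Unit:  drop o
  Order the arguments:  k ∨ m ∨ q ∨ q ∨ r(m ∨ q) ∨ r(r(m) ∨ r(q) ∨ t(k) ∨ t(m)) ∨ t(m ∨ m ∨ q ∨ r(q) ∨ r(t(m)))
Right:  ((m ∨ t(q ∨ (m ∨ r(t(m))) ∨ r(q) ∨ m)) ∨ (q ∨ r(m ∨ q))) ∨ (k ∨ q) ∨ r((o ∨ t(k ∨ o)) ∨ ((r(q) ∨ o) ∨ (r(m ∨ o) ∨ t(m))))
  Merge nested applications:  m ∨ t(q ∨ (m ∨ r(t(m))) ∨ r(q) ∨ m) ∨ q ∨ r(m ∨ q) ∨ k ∨ q ∨ r((o ∨ t(k ∨ o)) ∨ ((r(q) ∨ o) ∨ (r(m ∨ o) ∨ t(m))))
  Inside:  t(q ∨ (m ∨ r(t(m))) ∨ r(q) ∨ m)  →  t(m ∨ m ∨ q ∨ r(q) ∨ r(t(m)))
  Inside:  r((o ∨ t(k ∨ o)) ∨ ((r(q) ∨ o) ∨ (r(m ∨ o) ∨ t(m))))  →  r(r(m) ∨ r(q) ∨ t(k) ∨ t(m))
  Sort:  k ∨ m ∨ q ∨ q ∨ r(m ∨ q) ∨ r(r(m) ∨ r(q) ∨ t(k) ∨ t(m)) ∨ t(m ∨ m ∨ q ∨ r(q) ∨ r(t(m)))

Answer: yes — both canonical forms are k ∨ m ∨ q ∨ q ∨ r(m ∨ q) ∨ r(r(m) ∨ r(q) ∨ t(k) ∨ t(m)) ∨ t(m ∨ m ∨ q ∨ r(q) ∨ r(t(m)))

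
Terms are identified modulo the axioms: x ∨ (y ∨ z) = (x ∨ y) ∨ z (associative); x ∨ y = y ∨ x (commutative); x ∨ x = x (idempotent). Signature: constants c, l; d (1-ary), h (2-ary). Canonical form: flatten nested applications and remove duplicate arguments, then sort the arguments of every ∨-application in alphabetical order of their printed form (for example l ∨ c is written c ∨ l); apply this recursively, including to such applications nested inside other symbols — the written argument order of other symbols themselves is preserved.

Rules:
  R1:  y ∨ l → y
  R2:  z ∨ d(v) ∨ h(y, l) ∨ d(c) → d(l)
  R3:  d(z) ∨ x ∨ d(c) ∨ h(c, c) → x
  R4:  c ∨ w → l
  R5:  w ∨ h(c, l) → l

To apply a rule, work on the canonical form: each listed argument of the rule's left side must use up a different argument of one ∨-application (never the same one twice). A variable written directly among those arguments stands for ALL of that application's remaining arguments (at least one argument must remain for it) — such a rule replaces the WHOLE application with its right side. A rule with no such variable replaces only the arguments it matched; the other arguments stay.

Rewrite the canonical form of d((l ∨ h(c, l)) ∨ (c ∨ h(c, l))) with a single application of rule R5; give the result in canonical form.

Canonical form:  d(c ∨ h(c, l) ∨ l)
R5 matches:  uses h(c, l);  w := c ∨ l
Every leftover argument binds to the variable; the entire application is replaced.
Result:  d(l)

Answer: d(l)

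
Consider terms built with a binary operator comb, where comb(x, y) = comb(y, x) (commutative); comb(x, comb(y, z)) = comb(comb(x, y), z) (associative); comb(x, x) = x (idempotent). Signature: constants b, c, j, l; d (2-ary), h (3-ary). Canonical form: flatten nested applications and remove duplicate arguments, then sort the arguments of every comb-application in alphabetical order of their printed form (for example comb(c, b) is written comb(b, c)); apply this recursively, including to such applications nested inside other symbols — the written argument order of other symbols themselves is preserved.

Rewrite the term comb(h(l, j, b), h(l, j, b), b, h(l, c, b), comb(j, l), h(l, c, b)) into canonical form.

Answer: comb(b, h(l, c, b), h(l, j, b), j, l)

Derivation:
Merge nested applications:  comb(h(l, j, b), h(l, j, b), b, h(l, c, b), j, l, h(l, c, b))
Drop duplicates:  drop duplicate h(l, j, b), h(l, c, b)
Order the arguments:  comb(b, h(l, c, b), h(l, j, b), j, l)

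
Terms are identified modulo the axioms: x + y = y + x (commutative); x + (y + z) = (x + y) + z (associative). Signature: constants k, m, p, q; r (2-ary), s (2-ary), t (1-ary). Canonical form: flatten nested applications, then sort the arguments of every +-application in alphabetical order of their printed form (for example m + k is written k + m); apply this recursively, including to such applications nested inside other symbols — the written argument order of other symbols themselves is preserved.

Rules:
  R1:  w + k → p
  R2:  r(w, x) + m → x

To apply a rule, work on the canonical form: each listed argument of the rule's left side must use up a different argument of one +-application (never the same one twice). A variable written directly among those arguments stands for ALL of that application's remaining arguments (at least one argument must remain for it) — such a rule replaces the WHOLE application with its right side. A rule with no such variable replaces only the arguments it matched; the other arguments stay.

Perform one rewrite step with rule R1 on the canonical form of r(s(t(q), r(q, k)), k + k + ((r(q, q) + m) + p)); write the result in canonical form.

Canonical form:  r(s(t(q), r(q, k)), k + k + m + p + r(q, q))
Apply R1:  consuming k;  w := k + m + p + r(q, q)
The variable takes the whole remainder — replace the entire application.
Giving:  r(s(t(q), r(q, k)), p)

Answer: r(s(t(q), r(q, k)), p)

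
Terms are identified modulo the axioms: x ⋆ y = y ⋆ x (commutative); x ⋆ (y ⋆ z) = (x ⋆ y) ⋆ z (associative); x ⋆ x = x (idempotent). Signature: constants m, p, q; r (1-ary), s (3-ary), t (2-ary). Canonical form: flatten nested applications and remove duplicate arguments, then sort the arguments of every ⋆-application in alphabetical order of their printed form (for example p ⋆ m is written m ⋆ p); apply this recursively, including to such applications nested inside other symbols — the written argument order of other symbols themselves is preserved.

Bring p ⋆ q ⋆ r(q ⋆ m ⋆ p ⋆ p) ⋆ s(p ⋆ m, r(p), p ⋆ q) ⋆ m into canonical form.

Inside:  r(q ⋆ m ⋆ p ⋆ p)  →  r(m ⋆ p ⋆ q)
Simplify inside:  s(p ⋆ m, r(p), p ⋆ q)  →  s(m ⋆ p, r(p), p ⋆ q)
Order the arguments:  m ⋆ p ⋆ q ⋆ r(m ⋆ p ⋆ q) ⋆ s(m ⋆ p, r(p), p ⋆ q)

Answer: m ⋆ p ⋆ q ⋆ r(m ⋆ p ⋆ q) ⋆ s(m ⋆ p, r(p), p ⋆ q)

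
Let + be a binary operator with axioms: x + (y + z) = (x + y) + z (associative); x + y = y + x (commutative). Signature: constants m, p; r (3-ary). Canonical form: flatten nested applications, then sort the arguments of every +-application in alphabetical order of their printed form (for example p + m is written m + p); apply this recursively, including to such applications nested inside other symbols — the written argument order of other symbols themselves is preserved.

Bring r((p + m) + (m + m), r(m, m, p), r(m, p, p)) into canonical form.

Focus inside:  (p + m) + (m + m)
Un-nest:  p + m + m + m
Order the arguments:  m + m + m + p
Reassemble:  r(m + m + m + p, r(m, m, p), r(m, p, p))

Answer: r(m + m + m + p, r(m, m, p), r(m, p, p))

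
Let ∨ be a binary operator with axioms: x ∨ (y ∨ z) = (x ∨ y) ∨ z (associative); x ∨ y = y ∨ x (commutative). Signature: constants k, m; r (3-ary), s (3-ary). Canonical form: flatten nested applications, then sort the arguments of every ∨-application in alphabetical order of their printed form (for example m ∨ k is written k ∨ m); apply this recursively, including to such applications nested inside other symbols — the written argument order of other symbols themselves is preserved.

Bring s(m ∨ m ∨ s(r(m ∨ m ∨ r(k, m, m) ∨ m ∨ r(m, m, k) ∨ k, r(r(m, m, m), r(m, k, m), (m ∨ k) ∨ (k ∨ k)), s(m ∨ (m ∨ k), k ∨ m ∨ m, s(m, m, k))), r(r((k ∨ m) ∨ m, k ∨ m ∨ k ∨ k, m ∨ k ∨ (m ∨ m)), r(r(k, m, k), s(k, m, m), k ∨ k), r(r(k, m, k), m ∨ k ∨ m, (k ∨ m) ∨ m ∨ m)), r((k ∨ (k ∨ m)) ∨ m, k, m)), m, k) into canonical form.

Answer: s(m ∨ m ∨ s(r(k ∨ m ∨ m ∨ m ∨ r(k, m, m) ∨ r(m, m, k), r(r(m, m, m), r(m, k, m), k ∨ k ∨ k ∨ m), s(k ∨ m ∨ m, k ∨ m ∨ m, s(m, m, k))), r(r(k ∨ m ∨ m, k ∨ k ∨ k ∨ m, k ∨ m ∨ m ∨ m), r(r(k, m, k), s(k, m, m), k ∨ k), r(r(k, m, k), k ∨ m ∨ m, k ∨ m ∨ m ∨ m)), r(k ∨ k ∨ m ∨ m, k, m)), m, k)

Derivation:
Descend into:  m ∨ m ∨ s(r(m ∨ m ∨ r(k, m, m) ∨ m ∨ r(m, m, k) ∨ k, r(r(m, m, m), r(m, k, m), (m ∨ k) ∨ (k ∨ k)), s(m ∨ (m ∨ k), k ∨ m ∨ m, s(m, m, k))), r(r((k ∨ m) ∨ m, k ∨ m ∨ k ∨ k, m ∨ k ∨ (m ∨ m)), r(r(k, m, k), s(k, m, m), k ∨ k), r(r(k, m, k), m ∨ k ∨ m, (k ∨ m) ∨ m ∨ m)), r((k ∨ (k ∨ m)) ∨ m, k, m))
Simplify inside:  s(r(m ∨ m ∨ r(k, m, m) ∨ m ∨ r(m, m, k) ∨ k, r(r(m, m, m), r(m, k, m), (m ∨ k) ∨ (k ∨ k)), s(m ∨ (m ∨ k), k ∨ m ∨ m, s(m, m, k))), r(r((k ∨ m) ∨ m, k ∨ m ∨ k ∨ k, m ∨ k ∨ (m ∨ m)), r(r(k, m, k), s(k, m, m), k ∨ k), r(r(k, m, k), m ∨ k ∨ m, (k ∨ m) ∨ m ∨ m)), r((k ∨ (k ∨ m)) ∨ m, k, m))  →  s(r(k ∨ m ∨ m ∨ m ∨ r(k, m, m) ∨ r(m, m, k), r(r(m, m, m), r(m, k, m), k ∨ k ∨ k ∨ m), s(k ∨ m ∨ m, k ∨ m ∨ m, s(m, m, k))), r(r(k ∨ m ∨ m, k ∨ k ∨ k ∨ m, k ∨ m ∨ m ∨ m), r(r(k, m, k), s(k, m, m), k ∨ k), r(r(k, m, k), k ∨ m ∨ m, k ∨ m ∨ m ∨ m)), r(k ∨ k ∨ m ∨ m, k, m))
Sort:  m ∨ m ∨ s(r(k ∨ m ∨ m ∨ m ∨ r(k, m, m) ∨ r(m, m, k), r(r(m, m, m), r(m, k, m), k ∨ k ∨ k ∨ m), s(k ∨ m ∨ m, k ∨ m ∨ m, s(m, m, k))), r(r(k ∨ m ∨ m, k ∨ k ∨ k ∨ m, k ∨ m ∨ m ∨ m), r(r(k, m, k), s(k, m, m), k ∨ k), r(r(k, m, k), k ∨ m ∨ m, k ∨ m ∨ m ∨ m)), r(k ∨ k ∨ m ∨ m, k, m))
Reassemble:  s(m ∨ m ∨ s(r(k ∨ m ∨ m ∨ m ∨ r(k, m, m) ∨ r(m, m, k), r(r(m, m, m), r(m, k, m), k ∨ k ∨ k ∨ m), s(k ∨ m ∨ m, k ∨ m ∨ m, s(m, m, k))), r(r(k ∨ m ∨ m, k ∨ k ∨ k ∨ m, k ∨ m ∨ m ∨ m), r(r(k, m, k), s(k, m, m), k ∨ k), r(r(k, m, k), k ∨ m ∨ m, k ∨ m ∨ m ∨ m)), r(k ∨ k ∨ m ∨ m, k, m)), m, k)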